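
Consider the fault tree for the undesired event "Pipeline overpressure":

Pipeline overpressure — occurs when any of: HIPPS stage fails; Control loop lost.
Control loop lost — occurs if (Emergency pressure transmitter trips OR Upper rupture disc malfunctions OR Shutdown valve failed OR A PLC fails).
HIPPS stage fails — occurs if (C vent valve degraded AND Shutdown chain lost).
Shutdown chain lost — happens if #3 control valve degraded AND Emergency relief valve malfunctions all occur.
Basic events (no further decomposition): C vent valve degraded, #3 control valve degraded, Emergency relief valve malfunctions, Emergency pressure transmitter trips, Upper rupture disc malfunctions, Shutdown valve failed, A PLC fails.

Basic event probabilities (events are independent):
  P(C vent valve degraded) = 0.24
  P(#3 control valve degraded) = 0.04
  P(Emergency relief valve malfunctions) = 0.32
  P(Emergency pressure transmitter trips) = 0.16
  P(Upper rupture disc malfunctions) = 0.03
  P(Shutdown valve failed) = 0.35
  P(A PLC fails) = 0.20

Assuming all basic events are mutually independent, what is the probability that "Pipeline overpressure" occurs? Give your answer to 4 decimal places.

P(Shutdown chain lost) [AND] = 0.04 × 0.32 = 0.012800
P(HIPPS stage fails) [AND] = 0.24 × 0.012800 = 0.003072
P(Control loop lost) [OR] = 1 − (1−0.16) × (1−0.03) × (1−0.35) × (1−0.20) = 0.576304
P(Pipeline overpressure) [OR] = 1 − (1−0.003072) × (1−0.576304) = 0.577606
Rounded to 4 decimal places: P(Pipeline overpressure) ≈ 0.5776.

0.5776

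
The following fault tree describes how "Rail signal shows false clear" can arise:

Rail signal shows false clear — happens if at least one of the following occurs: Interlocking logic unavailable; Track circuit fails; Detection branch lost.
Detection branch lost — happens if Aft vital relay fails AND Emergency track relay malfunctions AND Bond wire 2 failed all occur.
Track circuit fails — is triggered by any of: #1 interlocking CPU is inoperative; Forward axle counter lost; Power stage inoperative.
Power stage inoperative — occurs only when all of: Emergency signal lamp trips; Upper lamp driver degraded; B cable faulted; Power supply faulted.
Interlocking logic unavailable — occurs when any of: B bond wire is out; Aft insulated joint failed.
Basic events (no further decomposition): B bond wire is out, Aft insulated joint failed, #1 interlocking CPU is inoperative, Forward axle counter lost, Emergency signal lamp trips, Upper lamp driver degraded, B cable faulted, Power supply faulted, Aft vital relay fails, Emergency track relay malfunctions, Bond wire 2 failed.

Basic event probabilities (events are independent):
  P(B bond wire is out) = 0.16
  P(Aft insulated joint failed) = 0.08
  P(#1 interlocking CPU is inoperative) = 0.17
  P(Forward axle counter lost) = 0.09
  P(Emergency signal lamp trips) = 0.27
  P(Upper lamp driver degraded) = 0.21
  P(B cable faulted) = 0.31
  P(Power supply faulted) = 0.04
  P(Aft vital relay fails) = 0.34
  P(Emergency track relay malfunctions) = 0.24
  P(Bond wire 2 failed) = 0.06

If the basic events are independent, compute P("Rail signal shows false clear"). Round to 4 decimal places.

0.4196

P(Interlocking logic unavailable) [OR] = 1 − (1−0.16) × (1−0.08) = 0.227200
P(Power stage inoperative) [AND] = 0.27 × 0.21 × 0.31 × 0.04 = 0.000703
P(Track circuit fails) [OR] = 1 − (1−0.17) × (1−0.09) × (1−0.000703) = 0.245231
P(Detection branch lost) [AND] = 0.34 × 0.24 × 0.06 = 0.004896
P(Rail signal shows false clear) [OR] = 1 − (1−0.227200) × (1−0.245231) × (1−0.004896) = 0.419570
Rounded to 4 decimal places: P(Rail signal shows false clear) ≈ 0.4196.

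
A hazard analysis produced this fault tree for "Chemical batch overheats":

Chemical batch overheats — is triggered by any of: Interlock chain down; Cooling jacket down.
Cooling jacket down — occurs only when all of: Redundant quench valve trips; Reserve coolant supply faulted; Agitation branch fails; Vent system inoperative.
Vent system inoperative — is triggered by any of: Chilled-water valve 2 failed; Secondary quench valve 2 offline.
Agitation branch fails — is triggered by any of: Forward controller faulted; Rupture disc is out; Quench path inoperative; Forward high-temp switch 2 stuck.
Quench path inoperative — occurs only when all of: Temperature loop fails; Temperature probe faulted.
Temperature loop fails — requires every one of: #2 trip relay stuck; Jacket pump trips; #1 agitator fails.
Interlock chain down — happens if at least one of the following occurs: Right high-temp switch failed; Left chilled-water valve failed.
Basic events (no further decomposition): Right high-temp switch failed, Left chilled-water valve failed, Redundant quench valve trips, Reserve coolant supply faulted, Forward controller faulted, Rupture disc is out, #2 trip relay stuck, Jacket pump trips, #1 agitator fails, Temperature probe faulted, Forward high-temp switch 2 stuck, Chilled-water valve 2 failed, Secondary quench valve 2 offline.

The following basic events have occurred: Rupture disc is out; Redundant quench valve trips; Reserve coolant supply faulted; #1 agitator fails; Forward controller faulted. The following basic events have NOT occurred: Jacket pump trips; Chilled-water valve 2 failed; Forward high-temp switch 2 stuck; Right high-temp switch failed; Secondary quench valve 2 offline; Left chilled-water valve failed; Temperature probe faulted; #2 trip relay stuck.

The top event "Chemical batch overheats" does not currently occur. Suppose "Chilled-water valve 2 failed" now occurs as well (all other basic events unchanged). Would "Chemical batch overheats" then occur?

Yes

Counterfactual: set "Chilled-water valve 2 failed" to occurred.
Interlock chain down [OR]: Right high-temp switch failed=not, Left chilled-water valve failed=not → no input occurs → does not occur.
Temperature loop fails [AND]: #2 trip relay stuck=not, Jacket pump trips=not, #1 agitator fails=occurs → not all inputs occur → does not occur.
Quench path inoperative [AND]: Temperature loop fails=not, Temperature probe faulted=not → not all inputs occur → does not occur.
Agitation branch fails [OR]: Forward controller faulted=occurs, Rupture disc is out=occurs, Quench path inoperative=not, Forward high-temp switch 2 stuck=not → at least one input occurs → occurs.
Vent system inoperative [OR]: Chilled-water valve 2 failed=occurs, Secondary quench valve 2 offline=not → at least one input occurs → occurs.
Cooling jacket down [AND]: Redundant quench valve trips=occurs, Reserve coolant supply faulted=occurs, Agitation branch fails=occurs, Vent system inoperative=occurs → all inputs occur → occurs.
Chemical batch overheats [OR]: Interlock chain down=not, Cooling jacket down=occurs → at least one input occurs → occurs.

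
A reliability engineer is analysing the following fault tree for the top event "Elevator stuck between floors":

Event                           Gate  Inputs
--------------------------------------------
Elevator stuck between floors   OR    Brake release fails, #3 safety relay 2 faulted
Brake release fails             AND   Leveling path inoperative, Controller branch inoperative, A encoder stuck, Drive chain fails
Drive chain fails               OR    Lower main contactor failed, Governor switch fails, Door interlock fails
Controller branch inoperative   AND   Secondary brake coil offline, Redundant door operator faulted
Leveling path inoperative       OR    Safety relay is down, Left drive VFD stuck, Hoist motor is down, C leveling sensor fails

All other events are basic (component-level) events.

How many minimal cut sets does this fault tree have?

13

Leveling path inoperative [OR]: union of children's cut sets → 4 cut set(s).
Controller branch inoperative [AND]: one cut set from each child combined → 1 × 1 = 1 cut set(s).
Drive chain fails [OR]: union of children's cut sets → 3 cut set(s).
Brake release fails [AND]: one cut set from each child combined → 4 × 1 × 1 × 3 = 12 cut set(s).
Elevator stuck between floors [OR]: union of children's cut sets → 13 cut set(s).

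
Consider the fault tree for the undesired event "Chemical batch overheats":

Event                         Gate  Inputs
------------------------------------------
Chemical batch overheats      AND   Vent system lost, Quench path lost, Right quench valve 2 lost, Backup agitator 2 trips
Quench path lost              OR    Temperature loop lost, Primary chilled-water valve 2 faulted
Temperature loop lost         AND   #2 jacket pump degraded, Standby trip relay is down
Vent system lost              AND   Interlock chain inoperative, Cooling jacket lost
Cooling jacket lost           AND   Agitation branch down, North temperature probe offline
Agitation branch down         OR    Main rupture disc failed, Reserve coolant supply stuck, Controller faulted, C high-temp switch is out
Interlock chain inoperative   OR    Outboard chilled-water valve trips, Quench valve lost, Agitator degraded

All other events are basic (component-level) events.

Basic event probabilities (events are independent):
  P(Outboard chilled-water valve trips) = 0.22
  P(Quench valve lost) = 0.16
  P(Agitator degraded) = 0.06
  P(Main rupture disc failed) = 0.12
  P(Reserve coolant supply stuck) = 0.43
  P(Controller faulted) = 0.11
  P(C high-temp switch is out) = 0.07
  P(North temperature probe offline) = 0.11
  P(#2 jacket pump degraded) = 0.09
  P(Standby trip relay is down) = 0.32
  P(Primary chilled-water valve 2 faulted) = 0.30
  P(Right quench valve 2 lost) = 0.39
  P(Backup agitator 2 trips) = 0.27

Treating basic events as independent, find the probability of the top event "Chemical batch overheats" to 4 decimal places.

P(Interlock chain inoperative) [OR] = 1 − (1−0.22) × (1−0.16) × (1−0.06) = 0.384112
P(Agitation branch down) [OR] = 1 − (1−0.12) × (1−0.43) × (1−0.11) × (1−0.07) = 0.584826
P(Cooling jacket lost) [AND] = 0.584826 × 0.11 = 0.064331
P(Vent system lost) [AND] = 0.384112 × 0.064331 = 0.024710
P(Temperature loop lost) [AND] = 0.09 × 0.32 = 0.028800
P(Quench path lost) [OR] = 1 − (1−0.028800) × (1−0.30) = 0.320160
P(Chemical batch overheats) [AND] = 0.024710 × 0.320160 × 0.39 × 0.27 = 0.000833
Rounded to 4 decimal places: P(Chemical batch overheats) ≈ 0.0008.

0.0008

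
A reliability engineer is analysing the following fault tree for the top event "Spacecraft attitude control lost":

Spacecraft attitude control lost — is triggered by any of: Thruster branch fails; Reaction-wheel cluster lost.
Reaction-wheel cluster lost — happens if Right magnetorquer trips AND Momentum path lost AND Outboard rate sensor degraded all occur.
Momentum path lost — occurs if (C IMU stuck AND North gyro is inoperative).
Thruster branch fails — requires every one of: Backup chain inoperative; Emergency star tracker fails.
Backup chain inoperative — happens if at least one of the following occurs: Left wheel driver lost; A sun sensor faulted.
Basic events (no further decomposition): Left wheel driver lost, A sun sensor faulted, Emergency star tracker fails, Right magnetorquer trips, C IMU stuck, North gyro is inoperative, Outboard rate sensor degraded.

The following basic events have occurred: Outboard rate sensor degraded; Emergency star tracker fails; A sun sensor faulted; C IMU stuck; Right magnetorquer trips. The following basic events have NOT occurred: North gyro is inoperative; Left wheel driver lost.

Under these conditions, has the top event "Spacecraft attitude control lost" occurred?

Backup chain inoperative [OR]: Left wheel driver lost=not, A sun sensor faulted=occurs → at least one input occurs → occurs.
Thruster branch fails [AND]: Backup chain inoperative=occurs, Emergency star tracker fails=occurs → all inputs occur → occurs.
Momentum path lost [AND]: C IMU stuck=occurs, North gyro is inoperative=not → not all inputs occur → does not occur.
Reaction-wheel cluster lost [AND]: Right magnetorquer trips=occurs, Momentum path lost=not, Outboard rate sensor degraded=occurs → not all inputs occur → does not occur.
Spacecraft attitude control lost [OR]: Thruster branch fails=occurs, Reaction-wheel cluster lost=not → at least one input occurs → occurs.

Yes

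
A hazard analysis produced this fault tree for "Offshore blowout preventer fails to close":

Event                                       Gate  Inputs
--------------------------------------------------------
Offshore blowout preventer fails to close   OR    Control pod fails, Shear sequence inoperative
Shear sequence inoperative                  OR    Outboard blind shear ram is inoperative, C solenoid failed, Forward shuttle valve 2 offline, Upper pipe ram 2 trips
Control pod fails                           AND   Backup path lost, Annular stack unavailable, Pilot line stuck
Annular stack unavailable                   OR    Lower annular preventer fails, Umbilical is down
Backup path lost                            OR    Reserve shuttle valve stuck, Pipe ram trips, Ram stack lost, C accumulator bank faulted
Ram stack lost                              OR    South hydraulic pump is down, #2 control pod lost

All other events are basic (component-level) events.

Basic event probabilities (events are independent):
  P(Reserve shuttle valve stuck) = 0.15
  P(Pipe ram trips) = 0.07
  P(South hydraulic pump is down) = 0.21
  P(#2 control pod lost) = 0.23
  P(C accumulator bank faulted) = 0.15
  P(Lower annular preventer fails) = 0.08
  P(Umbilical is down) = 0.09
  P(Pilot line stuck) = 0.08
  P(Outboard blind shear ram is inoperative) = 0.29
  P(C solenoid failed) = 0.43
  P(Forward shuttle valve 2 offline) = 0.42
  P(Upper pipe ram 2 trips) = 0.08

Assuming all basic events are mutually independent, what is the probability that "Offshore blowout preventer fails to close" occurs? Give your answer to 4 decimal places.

P(Ram stack lost) [OR] = 1 − (1−0.21) × (1−0.23) = 0.391700
P(Backup path lost) [OR] = 1 − (1−0.15) × (1−0.07) × (1−0.391700) × (1−0.15) = 0.591268
P(Annular stack unavailable) [OR] = 1 − (1−0.08) × (1−0.09) = 0.162800
P(Control pod fails) [AND] = 0.591268 × 0.162800 × 0.08 = 0.007701
P(Shear sequence inoperative) [OR] = 1 − (1−0.29) × (1−0.43) × (1−0.42) × (1−0.08) = 0.784052
P(Offshore blowout preventer fails to close) [OR] = 1 − (1−0.007701) × (1−0.784052) = 0.785715
Rounded to 4 decimal places: P(Offshore blowout preventer fails to close) ≈ 0.7857.

0.7857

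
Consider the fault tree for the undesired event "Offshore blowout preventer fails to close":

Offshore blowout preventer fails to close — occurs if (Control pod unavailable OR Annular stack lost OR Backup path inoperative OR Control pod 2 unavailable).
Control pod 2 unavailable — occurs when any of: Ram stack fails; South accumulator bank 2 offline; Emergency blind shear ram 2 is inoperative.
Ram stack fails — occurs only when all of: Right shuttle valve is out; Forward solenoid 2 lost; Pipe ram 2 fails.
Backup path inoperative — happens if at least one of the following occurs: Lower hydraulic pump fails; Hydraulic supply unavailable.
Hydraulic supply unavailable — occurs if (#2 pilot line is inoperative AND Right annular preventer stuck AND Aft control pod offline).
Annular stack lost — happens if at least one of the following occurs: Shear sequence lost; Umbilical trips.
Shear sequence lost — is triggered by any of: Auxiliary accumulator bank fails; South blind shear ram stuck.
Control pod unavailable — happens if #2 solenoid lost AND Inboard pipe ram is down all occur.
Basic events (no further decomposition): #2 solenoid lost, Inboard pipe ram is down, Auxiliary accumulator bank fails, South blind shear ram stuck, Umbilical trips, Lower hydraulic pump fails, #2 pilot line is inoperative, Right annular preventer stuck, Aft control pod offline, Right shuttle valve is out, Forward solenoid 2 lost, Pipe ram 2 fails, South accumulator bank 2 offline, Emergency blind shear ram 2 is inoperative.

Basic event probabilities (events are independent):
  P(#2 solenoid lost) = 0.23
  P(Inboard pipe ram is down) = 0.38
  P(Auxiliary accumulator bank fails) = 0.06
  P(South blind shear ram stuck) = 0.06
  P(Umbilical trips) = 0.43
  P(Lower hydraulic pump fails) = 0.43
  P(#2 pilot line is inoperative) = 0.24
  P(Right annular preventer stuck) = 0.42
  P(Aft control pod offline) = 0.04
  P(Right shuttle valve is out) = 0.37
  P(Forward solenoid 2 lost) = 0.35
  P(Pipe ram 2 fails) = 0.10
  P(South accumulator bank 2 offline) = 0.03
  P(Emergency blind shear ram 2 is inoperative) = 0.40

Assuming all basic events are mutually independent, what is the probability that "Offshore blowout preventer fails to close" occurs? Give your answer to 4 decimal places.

0.8501

P(Control pod unavailable) [AND] = 0.23 × 0.38 = 0.087400
P(Shear sequence lost) [OR] = 1 − (1−0.06) × (1−0.06) = 0.116400
P(Annular stack lost) [OR] = 1 − (1−0.116400) × (1−0.43) = 0.496348
P(Hydraulic supply unavailable) [AND] = 0.24 × 0.42 × 0.04 = 0.004032
P(Backup path inoperative) [OR] = 1 − (1−0.43) × (1−0.004032) = 0.432298
P(Ram stack fails) [AND] = 0.37 × 0.35 × 0.10 = 0.012950
P(Control pod 2 unavailable) [OR] = 1 − (1−0.012950) × (1−0.03) × (1−0.40) = 0.425537
P(Offshore blowout preventer fails to close) [OR] = 1 − (1−0.087400) × (1−0.496348) × (1−0.432298) × (1−0.425537) = 0.850103
Rounded to 4 decimal places: P(Offshore blowout preventer fails to close) ≈ 0.8501.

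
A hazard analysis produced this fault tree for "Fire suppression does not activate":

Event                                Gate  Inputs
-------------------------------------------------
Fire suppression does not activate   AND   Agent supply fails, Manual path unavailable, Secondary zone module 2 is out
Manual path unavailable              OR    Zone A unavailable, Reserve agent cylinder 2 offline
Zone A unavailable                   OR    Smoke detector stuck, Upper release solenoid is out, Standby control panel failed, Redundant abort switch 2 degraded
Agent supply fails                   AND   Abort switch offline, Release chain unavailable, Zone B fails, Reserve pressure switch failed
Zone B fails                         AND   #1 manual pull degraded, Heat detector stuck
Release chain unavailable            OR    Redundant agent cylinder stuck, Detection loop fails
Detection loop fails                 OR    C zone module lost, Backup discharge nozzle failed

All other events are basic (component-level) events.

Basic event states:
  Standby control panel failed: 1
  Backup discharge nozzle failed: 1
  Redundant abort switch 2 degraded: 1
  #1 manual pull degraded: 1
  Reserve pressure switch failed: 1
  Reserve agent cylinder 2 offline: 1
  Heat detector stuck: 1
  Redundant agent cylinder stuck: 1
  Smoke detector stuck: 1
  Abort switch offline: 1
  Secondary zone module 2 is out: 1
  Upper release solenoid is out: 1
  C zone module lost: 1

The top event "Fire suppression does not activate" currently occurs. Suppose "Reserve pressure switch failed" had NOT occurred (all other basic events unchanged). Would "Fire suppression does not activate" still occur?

No

Counterfactual: set "Reserve pressure switch failed" to not occurred.
Detection loop fails [OR]: C zone module lost=occurs, Backup discharge nozzle failed=occurs → at least one input occurs → occurs.
Release chain unavailable [OR]: Redundant agent cylinder stuck=occurs, Detection loop fails=occurs → at least one input occurs → occurs.
Zone B fails [AND]: #1 manual pull degraded=occurs, Heat detector stuck=occurs → all inputs occur → occurs.
Agent supply fails [AND]: Abort switch offline=occurs, Release chain unavailable=occurs, Zone B fails=occurs, Reserve pressure switch failed=not → not all inputs occur → does not occur.
Zone A unavailable [OR]: Smoke detector stuck=occurs, Upper release solenoid is out=occurs, Standby control panel failed=occurs, Redundant abort switch 2 degraded=occurs → at least one input occurs → occurs.
Manual path unavailable [OR]: Zone A unavailable=occurs, Reserve agent cylinder 2 offline=occurs → at least one input occurs → occurs.
Fire suppression does not activate [AND]: Agent supply fails=not, Manual path unavailable=occurs, Secondary zone module 2 is out=occurs → not all inputs occur → does not occur.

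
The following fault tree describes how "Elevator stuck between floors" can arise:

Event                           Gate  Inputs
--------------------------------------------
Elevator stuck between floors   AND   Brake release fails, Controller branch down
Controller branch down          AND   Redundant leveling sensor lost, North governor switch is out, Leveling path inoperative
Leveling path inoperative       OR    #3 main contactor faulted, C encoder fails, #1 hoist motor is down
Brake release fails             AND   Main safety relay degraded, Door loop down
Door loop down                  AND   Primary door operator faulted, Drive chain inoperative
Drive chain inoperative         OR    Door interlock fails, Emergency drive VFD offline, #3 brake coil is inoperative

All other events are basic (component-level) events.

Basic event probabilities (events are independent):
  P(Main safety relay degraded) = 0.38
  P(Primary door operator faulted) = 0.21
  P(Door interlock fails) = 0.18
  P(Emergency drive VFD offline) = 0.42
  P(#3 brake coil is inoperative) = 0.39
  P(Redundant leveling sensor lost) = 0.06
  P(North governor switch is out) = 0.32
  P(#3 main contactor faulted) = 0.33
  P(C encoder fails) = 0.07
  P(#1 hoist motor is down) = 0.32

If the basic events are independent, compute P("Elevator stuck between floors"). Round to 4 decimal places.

P(Drive chain inoperative) [OR] = 1 − (1−0.18) × (1−0.42) × (1−0.39) = 0.709884
P(Door loop down) [AND] = 0.21 × 0.709884 = 0.149076
P(Brake release fails) [AND] = 0.38 × 0.149076 = 0.056649
P(Leveling path inoperative) [OR] = 1 − (1−0.33) × (1−0.07) × (1−0.32) = 0.576292
P(Controller branch down) [AND] = 0.06 × 0.32 × 0.576292 = 0.011065
P(Elevator stuck between floors) [AND] = 0.056649 × 0.011065 = 0.000627
Rounded to 4 decimal places: P(Elevator stuck between floors) ≈ 0.0006.

0.0006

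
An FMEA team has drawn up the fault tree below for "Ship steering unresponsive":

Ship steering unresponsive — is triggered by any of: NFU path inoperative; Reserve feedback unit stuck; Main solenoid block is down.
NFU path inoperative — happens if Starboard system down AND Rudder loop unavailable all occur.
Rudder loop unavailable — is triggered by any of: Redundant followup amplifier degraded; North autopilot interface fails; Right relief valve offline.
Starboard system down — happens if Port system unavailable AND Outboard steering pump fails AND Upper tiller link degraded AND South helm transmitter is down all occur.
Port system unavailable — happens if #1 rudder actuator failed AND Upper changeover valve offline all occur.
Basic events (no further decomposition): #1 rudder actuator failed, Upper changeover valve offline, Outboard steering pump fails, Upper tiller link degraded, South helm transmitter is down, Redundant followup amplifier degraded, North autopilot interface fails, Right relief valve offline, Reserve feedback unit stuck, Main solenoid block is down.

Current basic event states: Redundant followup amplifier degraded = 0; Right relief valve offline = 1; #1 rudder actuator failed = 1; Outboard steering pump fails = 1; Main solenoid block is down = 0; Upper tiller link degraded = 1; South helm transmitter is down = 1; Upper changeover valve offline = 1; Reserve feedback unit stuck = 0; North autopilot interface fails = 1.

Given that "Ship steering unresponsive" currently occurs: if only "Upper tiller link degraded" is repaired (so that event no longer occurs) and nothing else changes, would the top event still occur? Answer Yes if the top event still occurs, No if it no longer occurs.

No

Counterfactual: set "Upper tiller link degraded" to not occurred.
Port system unavailable [AND]: #1 rudder actuator failed=occurs, Upper changeover valve offline=occurs → all inputs occur → occurs.
Starboard system down [AND]: Port system unavailable=occurs, Outboard steering pump fails=occurs, Upper tiller link degraded=not, South helm transmitter is down=occurs → not all inputs occur → does not occur.
Rudder loop unavailable [OR]: Redundant followup amplifier degraded=not, North autopilot interface fails=occurs, Right relief valve offline=occurs → at least one input occurs → occurs.
NFU path inoperative [AND]: Starboard system down=not, Rudder loop unavailable=occurs → not all inputs occur → does not occur.
Ship steering unresponsive [OR]: NFU path inoperative=not, Reserve feedback unit stuck=not, Main solenoid block is down=not → no input occurs → does not occur.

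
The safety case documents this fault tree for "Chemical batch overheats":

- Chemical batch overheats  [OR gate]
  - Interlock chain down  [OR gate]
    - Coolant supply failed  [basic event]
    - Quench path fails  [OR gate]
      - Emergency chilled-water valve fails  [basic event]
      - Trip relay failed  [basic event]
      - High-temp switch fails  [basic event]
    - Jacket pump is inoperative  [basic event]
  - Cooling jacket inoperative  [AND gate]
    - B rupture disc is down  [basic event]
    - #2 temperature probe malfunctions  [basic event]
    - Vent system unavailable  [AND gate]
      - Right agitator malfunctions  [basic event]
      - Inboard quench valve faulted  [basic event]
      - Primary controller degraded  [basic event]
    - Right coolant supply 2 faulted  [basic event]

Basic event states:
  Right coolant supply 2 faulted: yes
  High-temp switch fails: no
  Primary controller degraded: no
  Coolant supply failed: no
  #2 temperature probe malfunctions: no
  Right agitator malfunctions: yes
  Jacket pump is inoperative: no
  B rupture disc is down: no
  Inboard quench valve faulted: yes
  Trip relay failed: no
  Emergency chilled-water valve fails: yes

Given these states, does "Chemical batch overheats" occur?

Quench path fails [OR]: Emergency chilled-water valve fails=occurs, Trip relay failed=not, High-temp switch fails=not → at least one input occurs → occurs.
Interlock chain down [OR]: Coolant supply failed=not, Quench path fails=occurs, Jacket pump is inoperative=not → at least one input occurs → occurs.
Vent system unavailable [AND]: Right agitator malfunctions=occurs, Inboard quench valve faulted=occurs, Primary controller degraded=not → not all inputs occur → does not occur.
Cooling jacket inoperative [AND]: B rupture disc is down=not, #2 temperature probe malfunctions=not, Vent system unavailable=not, Right coolant supply 2 faulted=occurs → not all inputs occur → does not occur.
Chemical batch overheats [OR]: Interlock chain down=occurs, Cooling jacket inoperative=not → at least one input occurs → occurs.

Yes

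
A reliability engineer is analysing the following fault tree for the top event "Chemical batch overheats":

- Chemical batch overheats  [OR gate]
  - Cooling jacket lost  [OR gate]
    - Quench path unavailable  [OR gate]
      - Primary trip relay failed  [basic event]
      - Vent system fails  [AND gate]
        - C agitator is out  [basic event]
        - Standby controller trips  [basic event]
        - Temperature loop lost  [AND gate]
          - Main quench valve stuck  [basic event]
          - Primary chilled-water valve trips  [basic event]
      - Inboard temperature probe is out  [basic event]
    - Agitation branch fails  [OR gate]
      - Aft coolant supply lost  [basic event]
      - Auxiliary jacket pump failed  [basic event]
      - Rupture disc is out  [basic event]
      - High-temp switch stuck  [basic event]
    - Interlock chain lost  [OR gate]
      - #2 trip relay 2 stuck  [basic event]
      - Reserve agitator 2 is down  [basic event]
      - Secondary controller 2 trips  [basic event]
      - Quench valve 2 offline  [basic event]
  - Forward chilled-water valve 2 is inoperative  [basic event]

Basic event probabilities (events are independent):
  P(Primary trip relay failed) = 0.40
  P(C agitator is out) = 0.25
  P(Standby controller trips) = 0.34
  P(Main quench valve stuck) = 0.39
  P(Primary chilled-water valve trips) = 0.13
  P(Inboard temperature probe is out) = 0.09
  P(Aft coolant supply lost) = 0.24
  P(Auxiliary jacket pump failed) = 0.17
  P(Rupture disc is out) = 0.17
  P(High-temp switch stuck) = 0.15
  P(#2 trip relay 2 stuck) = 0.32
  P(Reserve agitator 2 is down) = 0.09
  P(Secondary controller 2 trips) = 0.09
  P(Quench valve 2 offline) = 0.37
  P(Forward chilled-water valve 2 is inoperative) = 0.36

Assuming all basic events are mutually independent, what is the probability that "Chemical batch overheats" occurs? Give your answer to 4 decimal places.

0.9451

P(Temperature loop lost) [AND] = 0.39 × 0.13 = 0.050700
P(Vent system fails) [AND] = 0.25 × 0.34 × 0.050700 = 0.004310
P(Quench path unavailable) [OR] = 1 − (1−0.40) × (1−0.004310) × (1−0.09) = 0.456353
P(Agitation branch fails) [OR] = 1 − (1−0.24) × (1−0.17) × (1−0.17) × (1−0.15) = 0.554971
P(Interlock chain lost) [OR] = 1 − (1−0.32) × (1−0.09) × (1−0.09) × (1−0.37) = 0.645242
P(Cooling jacket lost) [OR] = 1 − (1−0.456353) × (1−0.554971) × (1−0.645242) = 0.914170
P(Chemical batch overheats) [OR] = 1 − (1−0.914170) × (1−0.36) = 0.945069
Rounded to 4 decimal places: P(Chemical batch overheats) ≈ 0.9451.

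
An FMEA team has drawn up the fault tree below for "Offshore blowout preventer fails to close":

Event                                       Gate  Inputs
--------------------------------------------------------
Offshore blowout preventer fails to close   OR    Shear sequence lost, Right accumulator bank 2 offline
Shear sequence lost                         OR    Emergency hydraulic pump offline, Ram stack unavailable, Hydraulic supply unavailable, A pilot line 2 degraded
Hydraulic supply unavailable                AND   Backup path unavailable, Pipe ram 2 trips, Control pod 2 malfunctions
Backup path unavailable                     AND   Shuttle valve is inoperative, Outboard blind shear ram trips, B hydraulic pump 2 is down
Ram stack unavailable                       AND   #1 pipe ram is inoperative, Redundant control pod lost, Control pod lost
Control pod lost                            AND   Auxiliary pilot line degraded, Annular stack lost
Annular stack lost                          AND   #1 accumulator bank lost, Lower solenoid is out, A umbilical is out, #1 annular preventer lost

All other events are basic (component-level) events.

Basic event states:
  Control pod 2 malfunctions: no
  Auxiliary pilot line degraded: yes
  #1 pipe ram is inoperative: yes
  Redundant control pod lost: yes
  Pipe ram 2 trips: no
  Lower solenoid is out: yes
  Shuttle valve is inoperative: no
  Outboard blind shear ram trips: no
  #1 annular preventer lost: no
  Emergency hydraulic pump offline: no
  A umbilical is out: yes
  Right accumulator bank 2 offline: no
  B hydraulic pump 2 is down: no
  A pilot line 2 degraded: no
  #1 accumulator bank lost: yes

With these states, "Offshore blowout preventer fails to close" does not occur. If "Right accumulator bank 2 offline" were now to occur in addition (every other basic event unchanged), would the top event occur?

Yes

Counterfactual: set "Right accumulator bank 2 offline" to occurred.
Annular stack lost [AND]: #1 accumulator bank lost=occurs, Lower solenoid is out=occurs, A umbilical is out=occurs, #1 annular preventer lost=not → not all inputs occur → does not occur.
Control pod lost [AND]: Auxiliary pilot line degraded=occurs, Annular stack lost=not → not all inputs occur → does not occur.
Ram stack unavailable [AND]: #1 pipe ram is inoperative=occurs, Redundant control pod lost=occurs, Control pod lost=not → not all inputs occur → does not occur.
Backup path unavailable [AND]: Shuttle valve is inoperative=not, Outboard blind shear ram trips=not, B hydraulic pump 2 is down=not → not all inputs occur → does not occur.
Hydraulic supply unavailable [AND]: Backup path unavailable=not, Pipe ram 2 trips=not, Control pod 2 malfunctions=not → not all inputs occur → does not occur.
Shear sequence lost [OR]: Emergency hydraulic pump offline=not, Ram stack unavailable=not, Hydraulic supply unavailable=not, A pilot line 2 degraded=not → no input occurs → does not occur.
Offshore blowout preventer fails to close [OR]: Shear sequence lost=not, Right accumulator bank 2 offline=occurs → at least one input occurs → occurs.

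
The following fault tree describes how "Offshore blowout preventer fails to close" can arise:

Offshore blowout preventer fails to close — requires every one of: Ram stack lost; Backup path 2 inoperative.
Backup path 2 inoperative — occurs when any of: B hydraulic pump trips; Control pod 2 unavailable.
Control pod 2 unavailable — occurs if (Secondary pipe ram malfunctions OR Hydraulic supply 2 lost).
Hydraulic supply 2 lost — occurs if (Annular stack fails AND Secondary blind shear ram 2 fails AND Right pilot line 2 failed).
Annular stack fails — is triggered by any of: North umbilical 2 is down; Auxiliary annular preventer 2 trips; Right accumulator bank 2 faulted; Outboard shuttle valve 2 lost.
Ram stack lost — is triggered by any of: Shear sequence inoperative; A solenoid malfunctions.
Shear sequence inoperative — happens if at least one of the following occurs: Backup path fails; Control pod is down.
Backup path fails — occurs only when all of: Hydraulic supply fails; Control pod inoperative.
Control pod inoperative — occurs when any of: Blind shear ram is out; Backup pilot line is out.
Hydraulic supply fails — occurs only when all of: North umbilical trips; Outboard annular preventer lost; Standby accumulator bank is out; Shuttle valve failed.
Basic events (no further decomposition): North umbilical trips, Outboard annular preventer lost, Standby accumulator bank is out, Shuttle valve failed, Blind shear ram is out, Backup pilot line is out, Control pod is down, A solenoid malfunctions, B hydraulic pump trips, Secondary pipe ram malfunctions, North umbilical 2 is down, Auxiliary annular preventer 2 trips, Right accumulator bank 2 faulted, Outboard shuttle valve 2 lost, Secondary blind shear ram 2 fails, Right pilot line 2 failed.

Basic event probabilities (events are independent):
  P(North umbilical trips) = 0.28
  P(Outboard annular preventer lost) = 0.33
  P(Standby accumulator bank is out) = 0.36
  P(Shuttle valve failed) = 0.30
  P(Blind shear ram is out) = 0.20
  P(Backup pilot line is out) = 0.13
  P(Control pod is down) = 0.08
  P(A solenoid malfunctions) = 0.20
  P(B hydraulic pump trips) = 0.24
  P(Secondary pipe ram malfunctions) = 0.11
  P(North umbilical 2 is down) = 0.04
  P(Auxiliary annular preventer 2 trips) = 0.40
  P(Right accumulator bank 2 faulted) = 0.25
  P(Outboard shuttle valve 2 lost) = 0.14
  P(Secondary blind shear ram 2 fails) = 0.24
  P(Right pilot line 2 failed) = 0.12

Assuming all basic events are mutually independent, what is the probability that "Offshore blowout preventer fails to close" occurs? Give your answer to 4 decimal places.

P(Hydraulic supply fails) [AND] = 0.28 × 0.33 × 0.36 × 0.30 = 0.009979
P(Control pod inoperative) [OR] = 1 − (1−0.20) × (1−0.13) = 0.304000
P(Backup path fails) [AND] = 0.009979 × 0.304000 = 0.003034
P(Shear sequence inoperative) [OR] = 1 − (1−0.003034) × (1−0.08) = 0.082791
P(Ram stack lost) [OR] = 1 − (1−0.082791) × (1−0.20) = 0.266233
P(Annular stack fails) [OR] = 1 − (1−0.04) × (1−0.40) × (1−0.25) × (1−0.14) = 0.628480
P(Hydraulic supply 2 lost) [AND] = 0.628480 × 0.24 × 0.12 = 0.018100
P(Control pod 2 unavailable) [OR] = 1 − (1−0.11) × (1−0.018100) = 0.126109
P(Backup path 2 inoperative) [OR] = 1 − (1−0.24) × (1−0.126109) = 0.335843
P(Offshore blowout preventer fails to close) [AND] = 0.266233 × 0.335843 = 0.089412
Rounded to 4 decimal places: P(Offshore blowout preventer fails to close) ≈ 0.0894.

0.0894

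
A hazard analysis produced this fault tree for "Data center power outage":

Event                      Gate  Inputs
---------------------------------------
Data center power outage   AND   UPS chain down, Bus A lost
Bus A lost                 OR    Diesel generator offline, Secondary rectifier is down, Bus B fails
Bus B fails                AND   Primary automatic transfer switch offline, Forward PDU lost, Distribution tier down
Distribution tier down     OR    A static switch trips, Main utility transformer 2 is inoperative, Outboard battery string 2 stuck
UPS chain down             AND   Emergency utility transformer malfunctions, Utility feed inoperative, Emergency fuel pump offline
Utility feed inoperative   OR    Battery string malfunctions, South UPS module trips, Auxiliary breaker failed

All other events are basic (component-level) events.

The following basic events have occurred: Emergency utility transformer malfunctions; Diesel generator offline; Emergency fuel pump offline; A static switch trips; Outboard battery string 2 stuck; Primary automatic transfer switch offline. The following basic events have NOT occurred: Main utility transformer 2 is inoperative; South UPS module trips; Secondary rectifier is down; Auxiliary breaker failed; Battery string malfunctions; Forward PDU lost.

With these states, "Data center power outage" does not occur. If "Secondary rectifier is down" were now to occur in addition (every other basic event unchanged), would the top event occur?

Counterfactual: set "Secondary rectifier is down" to occurred.
Utility feed inoperative [OR]: Battery string malfunctions=not, South UPS module trips=not, Auxiliary breaker failed=not → no input occurs → does not occur.
UPS chain down [AND]: Emergency utility transformer malfunctions=occurs, Utility feed inoperative=not, Emergency fuel pump offline=occurs → not all inputs occur → does not occur.
Distribution tier down [OR]: A static switch trips=occurs, Main utility transformer 2 is inoperative=not, Outboard battery string 2 stuck=occurs → at least one input occurs → occurs.
Bus B fails [AND]: Primary automatic transfer switch offline=occurs, Forward PDU lost=not, Distribution tier down=occurs → not all inputs occur → does not occur.
Bus A lost [OR]: Diesel generator offline=occurs, Secondary rectifier is down=occurs, Bus B fails=not → at least one input occurs → occurs.
Data center power outage [AND]: UPS chain down=not, Bus A lost=occurs → not all inputs occur → does not occur.

No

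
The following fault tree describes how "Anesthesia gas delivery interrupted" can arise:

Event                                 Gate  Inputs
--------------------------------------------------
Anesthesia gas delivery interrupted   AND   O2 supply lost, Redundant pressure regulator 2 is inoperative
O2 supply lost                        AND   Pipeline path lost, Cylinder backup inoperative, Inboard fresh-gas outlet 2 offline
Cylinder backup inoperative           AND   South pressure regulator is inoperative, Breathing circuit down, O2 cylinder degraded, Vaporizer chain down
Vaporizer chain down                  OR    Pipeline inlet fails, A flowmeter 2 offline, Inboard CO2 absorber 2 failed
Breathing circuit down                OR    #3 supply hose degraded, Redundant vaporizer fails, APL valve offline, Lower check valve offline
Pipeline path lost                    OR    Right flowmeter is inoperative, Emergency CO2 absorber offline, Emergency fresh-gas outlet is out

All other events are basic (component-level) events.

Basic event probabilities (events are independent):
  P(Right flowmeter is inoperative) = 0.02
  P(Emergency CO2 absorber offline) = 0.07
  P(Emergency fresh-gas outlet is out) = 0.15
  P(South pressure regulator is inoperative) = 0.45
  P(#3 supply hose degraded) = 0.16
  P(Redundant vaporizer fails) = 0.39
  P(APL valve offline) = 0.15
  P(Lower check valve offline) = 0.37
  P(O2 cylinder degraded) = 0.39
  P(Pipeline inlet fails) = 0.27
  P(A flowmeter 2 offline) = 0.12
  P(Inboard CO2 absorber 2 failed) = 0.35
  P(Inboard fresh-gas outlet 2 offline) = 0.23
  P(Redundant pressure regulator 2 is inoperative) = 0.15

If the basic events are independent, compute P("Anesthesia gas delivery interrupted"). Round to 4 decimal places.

P(Pipeline path lost) [OR] = 1 − (1−0.02) × (1−0.07) × (1−0.15) = 0.225310
P(Breathing circuit down) [OR] = 1 − (1−0.16) × (1−0.39) × (1−0.15) × (1−0.37) = 0.725610
P(Vaporizer chain down) [OR] = 1 − (1−0.27) × (1−0.12) × (1−0.35) = 0.582440
P(Cylinder backup inoperative) [AND] = 0.45 × 0.725610 × 0.39 × 0.582440 = 0.074171
P(O2 supply lost) [AND] = 0.225310 × 0.074171 × 0.23 = 0.003844
P(Anesthesia gas delivery interrupted) [AND] = 0.003844 × 0.15 = 0.000577
Rounded to 4 decimal places: P(Anesthesia gas delivery interrupted) ≈ 0.0006.

0.0006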